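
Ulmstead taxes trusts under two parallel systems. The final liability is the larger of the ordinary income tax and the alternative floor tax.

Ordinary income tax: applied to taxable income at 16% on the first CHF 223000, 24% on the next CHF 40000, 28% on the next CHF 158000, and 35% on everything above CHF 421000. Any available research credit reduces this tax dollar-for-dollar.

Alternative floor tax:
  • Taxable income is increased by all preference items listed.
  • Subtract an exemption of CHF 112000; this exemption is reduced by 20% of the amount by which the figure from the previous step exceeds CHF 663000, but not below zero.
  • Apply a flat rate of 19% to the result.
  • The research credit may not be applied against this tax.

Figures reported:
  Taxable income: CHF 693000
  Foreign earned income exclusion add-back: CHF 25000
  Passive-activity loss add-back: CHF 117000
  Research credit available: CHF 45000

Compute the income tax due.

CHF 143906

Ordinary income tax:
  CHF 223000 × 16% = CHF 35680
  CHF 40000 × 24% = CHF 9600
  CHF 158000 × 28% = CHF 44240
  CHF 272000 × 35% = CHF 95200
  → CHF 184720
  Less research credit CHF 45000 → CHF 139720

Alternative floor tax:
  Adjusted income: CHF 693000 + CHF 25000 + CHF 117000 = CHF 835000
  Exemption: CHF 112000 − 20% × (CHF 835000 − CHF 663000) = CHF 112000 − CHF 34400 = CHF 77600
  Base: CHF 835000 − CHF 77600 = CHF 757400
  CHF 757400 × 19% = CHF 143906

CHF 143906 > CHF 139720, so the alternative floor tax is the binding amount.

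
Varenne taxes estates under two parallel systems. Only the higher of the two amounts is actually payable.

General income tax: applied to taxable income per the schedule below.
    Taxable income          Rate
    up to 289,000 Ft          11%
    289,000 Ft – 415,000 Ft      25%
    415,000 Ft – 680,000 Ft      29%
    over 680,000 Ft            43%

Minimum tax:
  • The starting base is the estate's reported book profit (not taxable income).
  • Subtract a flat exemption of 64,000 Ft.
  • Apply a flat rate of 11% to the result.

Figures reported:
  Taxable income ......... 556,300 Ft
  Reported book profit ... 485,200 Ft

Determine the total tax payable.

Minimum tax:
  Base (reported book profit): 485,200 Ft
  Less exemption 64,000 Ft → base 421,200 Ft
  421,200 Ft × 11% = 46,332 Ft

General income tax:
  289,000 Ft × 11% = 31,790 Ft
  126,000 Ft × 25% = 31,500 Ft
  141,300 Ft × 29% = 40,977 Ft
  → 104,267 Ft

104,267 Ft > 46,332 Ft, so the general income tax governs.

104,267 Ft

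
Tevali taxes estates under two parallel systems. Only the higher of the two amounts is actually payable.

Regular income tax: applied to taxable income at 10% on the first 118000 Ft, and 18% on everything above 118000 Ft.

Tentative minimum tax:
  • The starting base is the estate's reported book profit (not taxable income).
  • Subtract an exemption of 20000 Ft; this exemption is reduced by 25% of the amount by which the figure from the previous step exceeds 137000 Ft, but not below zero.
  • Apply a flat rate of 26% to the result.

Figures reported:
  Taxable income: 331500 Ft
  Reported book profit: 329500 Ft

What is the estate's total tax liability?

Tentative minimum tax:
  Base (reported book profit): 329500 Ft
  Exemption: 25% × (329500 Ft − 137000 Ft) = 48125 Ft ≥ 20000 Ft, so the exemption is fully phased out
  Base: 329500 Ft − 0 Ft = 329500 Ft
  329500 Ft × 26% = 85670 Ft

Regular income tax:
  118000 Ft × 10% = 11800 Ft
  213500 Ft × 18% = 38430 Ft
  → 50230 Ft

85670 Ft > 50230 Ft, so the tentative minimum tax is the binding amount.

85670 Ft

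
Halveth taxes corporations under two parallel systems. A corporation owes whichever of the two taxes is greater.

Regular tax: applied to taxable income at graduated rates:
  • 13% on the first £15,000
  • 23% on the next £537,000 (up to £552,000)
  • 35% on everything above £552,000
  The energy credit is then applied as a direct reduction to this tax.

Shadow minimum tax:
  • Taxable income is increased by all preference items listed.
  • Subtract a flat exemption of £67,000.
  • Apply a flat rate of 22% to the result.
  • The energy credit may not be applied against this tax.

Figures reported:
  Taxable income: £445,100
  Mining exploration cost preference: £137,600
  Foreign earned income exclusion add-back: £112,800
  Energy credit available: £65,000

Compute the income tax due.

£138,270

Regular tax:
  £15,000 × 13% = £1,950
  £430,100 × 23% = £98,923
  → £100,873
  Less energy credit £65,000 → £35,873

Shadow minimum tax:
  Adjusted income: £445,100 + £137,600 + £112,800 = £695,500
  Less exemption £67,000 → base £628,500
  £628,500 × 22% = £138,270

£138,270 > £35,873, so the shadow minimum tax is the binding amount.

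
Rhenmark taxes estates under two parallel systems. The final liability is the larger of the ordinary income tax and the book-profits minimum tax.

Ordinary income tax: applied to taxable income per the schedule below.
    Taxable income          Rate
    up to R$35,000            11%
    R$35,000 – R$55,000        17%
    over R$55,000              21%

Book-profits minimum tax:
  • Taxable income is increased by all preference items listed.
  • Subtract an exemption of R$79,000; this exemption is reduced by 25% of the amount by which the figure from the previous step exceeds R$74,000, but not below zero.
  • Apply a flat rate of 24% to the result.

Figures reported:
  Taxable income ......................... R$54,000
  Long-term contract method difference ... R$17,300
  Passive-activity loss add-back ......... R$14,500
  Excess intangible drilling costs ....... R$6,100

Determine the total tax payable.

R$7,080

Book-profits minimum tax:
  Adjusted income: R$54,000 + R$17,300 + R$14,500 + R$6,100 = R$91,900
  Exemption: R$79,000 − 25% × (R$91,900 − R$74,000) = R$79,000 − R$4,475 = R$74,525
  Base: R$91,900 − R$74,525 = R$17,375
  R$17,375 × 24% = R$4,170

Ordinary income tax:
  R$35,000 × 11% = R$3,850
  R$19,000 × 17% = R$3,230
  → R$7,080

R$7,080 > R$4,170, so the ordinary income tax governs.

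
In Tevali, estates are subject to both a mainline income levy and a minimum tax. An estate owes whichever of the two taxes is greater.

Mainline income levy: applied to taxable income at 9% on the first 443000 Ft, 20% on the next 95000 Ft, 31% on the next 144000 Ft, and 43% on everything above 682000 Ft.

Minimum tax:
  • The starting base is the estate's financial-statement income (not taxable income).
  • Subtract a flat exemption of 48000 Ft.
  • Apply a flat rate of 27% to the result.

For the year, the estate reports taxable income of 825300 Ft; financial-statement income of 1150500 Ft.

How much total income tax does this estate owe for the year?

Minimum tax:
  Base (financial-statement income): 1150500 Ft
  Less exemption 48000 Ft → base 1102500 Ft
  1102500 Ft × 27% = 297675 Ft

Mainline income levy:
  443000 Ft × 9% = 39870 Ft
  95000 Ft × 20% = 19000 Ft
  144000 Ft × 31% = 44640 Ft
  143300 Ft × 43% = 61619 Ft
  → 165129 Ft

297675 Ft > 165129 Ft, so the minimum tax is the binding amount.

297675 Ft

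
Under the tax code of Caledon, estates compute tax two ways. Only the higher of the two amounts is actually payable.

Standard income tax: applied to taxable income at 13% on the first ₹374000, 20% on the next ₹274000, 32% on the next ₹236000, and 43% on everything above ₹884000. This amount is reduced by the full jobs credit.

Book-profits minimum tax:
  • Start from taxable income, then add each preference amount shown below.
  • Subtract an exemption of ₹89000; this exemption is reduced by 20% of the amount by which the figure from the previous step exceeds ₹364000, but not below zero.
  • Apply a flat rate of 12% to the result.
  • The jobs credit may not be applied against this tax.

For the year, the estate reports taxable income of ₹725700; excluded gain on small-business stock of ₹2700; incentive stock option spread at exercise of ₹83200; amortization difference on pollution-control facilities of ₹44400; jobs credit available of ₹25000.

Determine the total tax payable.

₹103284

Book-profits minimum tax:
  Adjusted income: ₹725700 + ₹2700 + ₹83200 + ₹44400 = ₹856000
  Exemption: 20% × (₹856000 − ₹364000) = ₹98400 ≥ ₹89000, so the exemption is fully phased out
  Base: ₹856000 − ₹0 = ₹856000
  ₹856000 × 12% = ₹102720

Standard income tax:
  ₹374000 × 13% = ₹48620
  ₹274000 × 20% = ₹54800
  ₹77700 × 32% = ₹24864
  → ₹128284
  Less jobs credit ₹25000 → ₹103284

₹103284 > ₹102720, so the standard income tax governs.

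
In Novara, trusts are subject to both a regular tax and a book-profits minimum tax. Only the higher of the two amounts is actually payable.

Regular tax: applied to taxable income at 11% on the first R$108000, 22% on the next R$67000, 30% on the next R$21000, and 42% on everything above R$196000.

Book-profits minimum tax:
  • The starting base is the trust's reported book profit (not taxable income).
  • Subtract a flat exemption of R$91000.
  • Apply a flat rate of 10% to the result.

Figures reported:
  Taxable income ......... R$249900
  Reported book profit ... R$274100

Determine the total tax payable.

R$55558

Book-profits minimum tax:
  Base (reported book profit): R$274100
  Less exemption R$91000 → base R$183100
  R$183100 × 10% = R$18310

Regular tax:
  R$108000 × 11% = R$11880
  R$67000 × 22% = R$14740
  R$21000 × 30% = R$6300
  R$53900 × 42% = R$22638
  → R$55558

R$55558 > R$18310, so the regular tax governs.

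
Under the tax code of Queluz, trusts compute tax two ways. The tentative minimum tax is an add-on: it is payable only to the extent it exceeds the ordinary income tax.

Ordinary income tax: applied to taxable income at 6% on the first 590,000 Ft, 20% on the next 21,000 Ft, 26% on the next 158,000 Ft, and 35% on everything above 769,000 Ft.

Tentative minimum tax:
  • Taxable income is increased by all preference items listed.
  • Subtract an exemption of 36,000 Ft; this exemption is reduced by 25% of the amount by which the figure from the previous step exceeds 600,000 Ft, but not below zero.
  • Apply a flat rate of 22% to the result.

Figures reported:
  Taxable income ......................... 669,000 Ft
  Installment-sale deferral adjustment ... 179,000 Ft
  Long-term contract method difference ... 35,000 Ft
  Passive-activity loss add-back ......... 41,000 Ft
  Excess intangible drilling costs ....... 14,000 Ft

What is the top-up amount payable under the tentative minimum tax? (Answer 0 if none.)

Tentative minimum tax:
  Adjusted income: 669,000 Ft + 179,000 Ft + 35,000 Ft + 41,000 Ft + 14,000 Ft = 938,000 Ft
  Exemption: 25% × (938,000 Ft − 600,000 Ft) = 84,500 Ft ≥ 36,000 Ft, so the exemption is fully phased out
  Base: 938,000 Ft − 0 Ft = 938,000 Ft
  938,000 Ft × 22% = 206,360 Ft

Ordinary income tax:
  590,000 Ft × 6% = 35,400 Ft
  21,000 Ft × 20% = 4,200 Ft
  58,000 Ft × 26% = 15,080 Ft
  → 54,680 Ft

Excess of tentative minimum tax over ordinary income tax: 206,360 Ft − 54,680 Ft = 151,680 Ft.

151,680 Ft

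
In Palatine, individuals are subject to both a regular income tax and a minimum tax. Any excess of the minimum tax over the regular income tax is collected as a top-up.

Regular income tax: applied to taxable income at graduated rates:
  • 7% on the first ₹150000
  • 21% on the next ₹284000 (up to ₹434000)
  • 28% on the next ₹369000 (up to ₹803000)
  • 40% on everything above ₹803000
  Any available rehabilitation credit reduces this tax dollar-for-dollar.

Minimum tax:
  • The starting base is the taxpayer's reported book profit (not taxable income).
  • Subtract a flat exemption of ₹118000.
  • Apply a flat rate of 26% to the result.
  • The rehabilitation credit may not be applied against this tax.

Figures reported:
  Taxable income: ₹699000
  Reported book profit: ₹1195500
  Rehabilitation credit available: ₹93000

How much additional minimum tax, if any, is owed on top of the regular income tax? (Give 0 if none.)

₹228810

Minimum tax:
  Base (reported book profit): ₹1195500
  Less exemption ₹118000 → base ₹1077500
  ₹1077500 × 26% = ₹280150

Regular income tax:
  ₹150000 × 7% = ₹10500
  ₹284000 × 21% = ₹59640
  ₹265000 × 28% = ₹74200
  → ₹144340
  Less rehabilitation credit ₹93000 → ₹51340

Excess of minimum tax over regular income tax: ₹280150 − ₹51340 = ₹228810.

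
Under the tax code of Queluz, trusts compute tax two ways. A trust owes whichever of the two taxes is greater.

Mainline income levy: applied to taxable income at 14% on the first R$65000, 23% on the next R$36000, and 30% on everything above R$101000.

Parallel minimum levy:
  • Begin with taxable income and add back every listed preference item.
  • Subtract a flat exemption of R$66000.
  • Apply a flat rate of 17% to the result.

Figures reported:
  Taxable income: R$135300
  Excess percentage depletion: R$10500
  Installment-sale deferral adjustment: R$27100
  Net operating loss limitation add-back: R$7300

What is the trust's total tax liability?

Mainline income levy:
  R$65000 × 14% = R$9100
  R$36000 × 23% = R$8280
  R$34300 × 30% = R$10290
  → R$27670

Parallel minimum levy:
  Adjusted income: R$135300 + R$10500 + R$27100 + R$7300 = R$180200
  Less exemption R$66000 → base R$114200
  R$114200 × 17% = R$19414

R$27670 > R$19414, so the mainline income levy governs.

R$27670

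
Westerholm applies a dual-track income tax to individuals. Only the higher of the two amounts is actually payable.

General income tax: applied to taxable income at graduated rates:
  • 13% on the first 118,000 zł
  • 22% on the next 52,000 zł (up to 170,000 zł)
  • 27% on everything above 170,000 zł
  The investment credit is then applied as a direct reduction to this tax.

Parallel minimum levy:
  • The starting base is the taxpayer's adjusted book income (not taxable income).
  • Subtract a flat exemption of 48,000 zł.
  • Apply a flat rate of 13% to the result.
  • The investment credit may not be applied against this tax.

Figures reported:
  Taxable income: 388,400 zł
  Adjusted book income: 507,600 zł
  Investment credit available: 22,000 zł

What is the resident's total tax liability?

63,748 zł

Parallel minimum levy:
  Base (adjusted book income): 507,600 zł
  Less exemption 48,000 zł → base 459,600 zł
  459,600 zł × 13% = 59,748 zł

General income tax:
  118,000 zł × 13% = 15,340 zł
  52,000 zł × 22% = 11,440 zł
  218,400 zł × 27% = 58,968 zł
  → 85,748 zł
  Less investment credit 22,000 zł → 63,748 zł

63,748 zł > 59,748 zł, so the general income tax governs.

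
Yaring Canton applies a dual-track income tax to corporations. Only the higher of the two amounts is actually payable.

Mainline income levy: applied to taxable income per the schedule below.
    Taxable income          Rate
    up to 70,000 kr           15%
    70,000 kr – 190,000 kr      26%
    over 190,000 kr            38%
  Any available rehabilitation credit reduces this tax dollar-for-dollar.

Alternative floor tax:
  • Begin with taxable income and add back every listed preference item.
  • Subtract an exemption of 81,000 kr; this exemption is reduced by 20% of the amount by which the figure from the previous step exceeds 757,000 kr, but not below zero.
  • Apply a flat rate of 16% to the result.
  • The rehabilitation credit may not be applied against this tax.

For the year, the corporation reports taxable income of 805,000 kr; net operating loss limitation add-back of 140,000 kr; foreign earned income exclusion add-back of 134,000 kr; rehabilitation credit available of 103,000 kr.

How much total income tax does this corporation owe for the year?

172,400 kr

Mainline income levy:
  70,000 kr × 15% = 10,500 kr
  120,000 kr × 26% = 31,200 kr
  615,000 kr × 38% = 233,700 kr
  → 275,400 kr
  Less rehabilitation credit 103,000 kr → 172,400 kr

Alternative floor tax:
  Adjusted income: 805,000 kr + 140,000 kr + 134,000 kr = 1,079,000 kr
  Exemption: 81,000 kr − 20% × (1,079,000 kr − 757,000 kr) = 81,000 kr − 64,400 kr = 16,600 kr
  Base: 1,079,000 kr − 16,600 kr = 1,062,400 kr
  1,062,400 kr × 16% = 169,984 kr

172,400 kr > 169,984 kr, so the mainline income levy governs.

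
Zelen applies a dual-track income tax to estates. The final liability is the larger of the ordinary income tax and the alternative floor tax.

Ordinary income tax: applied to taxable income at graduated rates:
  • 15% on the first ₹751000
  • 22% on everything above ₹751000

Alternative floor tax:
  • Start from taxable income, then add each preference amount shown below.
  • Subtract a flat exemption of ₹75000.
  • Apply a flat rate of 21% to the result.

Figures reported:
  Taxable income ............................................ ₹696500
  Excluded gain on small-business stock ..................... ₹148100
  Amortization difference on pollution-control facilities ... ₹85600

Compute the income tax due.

Alternative floor tax:
  Adjusted income: ₹696500 + ₹148100 + ₹85600 = ₹930200
  Less exemption ₹75000 → base ₹855200
  ₹855200 × 21% = ₹179592

Ordinary income tax:
  ₹696500 × 15% = ₹104475

₹179592 > ₹104475, so the alternative floor tax is the binding amount.

₹179592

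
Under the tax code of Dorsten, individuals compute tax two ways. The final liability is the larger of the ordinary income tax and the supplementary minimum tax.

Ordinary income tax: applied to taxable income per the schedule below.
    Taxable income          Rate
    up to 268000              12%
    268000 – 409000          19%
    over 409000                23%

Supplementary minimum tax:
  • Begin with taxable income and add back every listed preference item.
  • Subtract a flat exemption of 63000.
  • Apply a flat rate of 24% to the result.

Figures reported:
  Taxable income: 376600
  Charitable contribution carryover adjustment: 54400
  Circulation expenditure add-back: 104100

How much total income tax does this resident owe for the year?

Supplementary minimum tax:
  Adjusted income: 376600 + 54400 + 104100 = 535100
  Less exemption 63000 → base 472100
  472100 × 24% = 113304

Ordinary income tax:
  268000 × 12% = 32160
  108600 × 19% = 20634
  → 52794

113304 > 52794, so the supplementary minimum tax is the binding amount.

113304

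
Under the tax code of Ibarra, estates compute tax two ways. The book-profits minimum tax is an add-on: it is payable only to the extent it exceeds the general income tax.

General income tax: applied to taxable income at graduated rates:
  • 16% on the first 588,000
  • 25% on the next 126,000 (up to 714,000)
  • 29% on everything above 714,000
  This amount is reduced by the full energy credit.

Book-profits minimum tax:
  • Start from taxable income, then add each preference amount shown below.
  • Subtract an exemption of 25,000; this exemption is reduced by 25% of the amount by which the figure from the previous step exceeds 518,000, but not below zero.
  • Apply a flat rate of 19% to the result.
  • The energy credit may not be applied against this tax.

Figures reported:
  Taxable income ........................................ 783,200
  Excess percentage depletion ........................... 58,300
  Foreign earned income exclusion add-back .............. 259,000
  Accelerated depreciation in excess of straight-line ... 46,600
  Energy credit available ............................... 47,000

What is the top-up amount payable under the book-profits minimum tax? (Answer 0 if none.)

Book-profits minimum tax:
  Adjusted income: 783,200 + 58,300 + 259,000 + 46,600 = 1,147,100
  Exemption: 25% × (1,147,100 − 518,000) = 157,275 ≥ 25,000, so the exemption is fully phased out
  Base: 1,147,100 − 0 = 1,147,100
  1,147,100 × 19% = 217,949

General income tax:
  588,000 × 16% = 94,080
  126,000 × 25% = 31,500
  69,200 × 29% = 20,068
  → 145,648
  Less energy credit 47,000 → 98,648

Excess of book-profits minimum tax over general income tax: 217,949 − 98,648 = 119,301.

119,301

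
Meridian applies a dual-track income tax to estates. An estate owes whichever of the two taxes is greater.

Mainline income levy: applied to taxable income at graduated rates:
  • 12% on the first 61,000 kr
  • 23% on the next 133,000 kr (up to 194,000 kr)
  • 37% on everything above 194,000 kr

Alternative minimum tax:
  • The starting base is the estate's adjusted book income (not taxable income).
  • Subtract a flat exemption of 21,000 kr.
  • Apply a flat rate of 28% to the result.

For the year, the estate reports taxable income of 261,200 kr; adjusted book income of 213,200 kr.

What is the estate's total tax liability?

62,774 kr

Alternative minimum tax:
  Base (adjusted book income): 213,200 kr
  Less exemption 21,000 kr → base 192,200 kr
  192,200 kr × 28% = 53,816 kr

Mainline income levy:
  61,000 kr × 12% = 7,320 kr
  133,000 kr × 23% = 30,590 kr
  67,200 kr × 37% = 24,864 kr
  → 62,774 kr

62,774 kr > 53,816 kr, so the mainline income levy governs.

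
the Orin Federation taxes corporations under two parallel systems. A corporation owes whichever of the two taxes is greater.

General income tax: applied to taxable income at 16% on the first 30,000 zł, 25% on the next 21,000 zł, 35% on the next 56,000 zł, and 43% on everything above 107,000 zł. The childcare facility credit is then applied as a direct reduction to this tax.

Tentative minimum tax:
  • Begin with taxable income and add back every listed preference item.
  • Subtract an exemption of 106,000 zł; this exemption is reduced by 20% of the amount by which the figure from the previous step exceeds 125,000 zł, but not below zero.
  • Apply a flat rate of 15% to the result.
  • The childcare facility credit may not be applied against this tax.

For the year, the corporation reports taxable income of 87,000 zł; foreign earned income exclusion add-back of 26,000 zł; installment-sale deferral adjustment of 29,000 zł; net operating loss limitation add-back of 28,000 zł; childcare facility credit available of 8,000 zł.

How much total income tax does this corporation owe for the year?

14,650 zł

General income tax:
  30,000 zł × 16% = 4,800 zł
  21,000 zł × 25% = 5,250 zł
  36,000 zł × 35% = 12,600 zł
  → 22,650 zł
  Less childcare facility credit 8,000 zł → 14,650 zł

Tentative minimum tax:
  Adjusted income: 87,000 zł + 26,000 zł + 29,000 zł + 28,000 zł = 170,000 zł
  Exemption: 106,000 zł − 20% × (170,000 zł − 125,000 zł) = 106,000 zł − 9,000 zł = 97,000 zł
  Base: 170,000 zł − 97,000 zł = 73,000 zł
  73,000 zł × 15% = 10,950 zł

14,650 zł > 10,950 zł, so the general income tax governs.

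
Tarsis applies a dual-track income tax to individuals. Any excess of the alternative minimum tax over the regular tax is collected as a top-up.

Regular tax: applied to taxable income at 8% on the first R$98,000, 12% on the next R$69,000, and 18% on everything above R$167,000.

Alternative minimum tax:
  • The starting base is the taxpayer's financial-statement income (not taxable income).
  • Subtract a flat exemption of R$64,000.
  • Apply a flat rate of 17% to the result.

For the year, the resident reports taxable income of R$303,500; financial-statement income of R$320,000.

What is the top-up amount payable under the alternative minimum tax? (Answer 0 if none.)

Regular tax:
  R$98,000 × 8% = R$7,840
  R$69,000 × 12% = R$8,280
  R$136,500 × 18% = R$24,570
  → R$40,690

Alternative minimum tax:
  Base (financial-statement income): R$320,000
  Less exemption R$64,000 → base R$256,000
  R$256,000 × 17% = R$43,520

Excess of alternative minimum tax over regular tax: R$43,520 − R$40,690 = R$2,830.

R$2,830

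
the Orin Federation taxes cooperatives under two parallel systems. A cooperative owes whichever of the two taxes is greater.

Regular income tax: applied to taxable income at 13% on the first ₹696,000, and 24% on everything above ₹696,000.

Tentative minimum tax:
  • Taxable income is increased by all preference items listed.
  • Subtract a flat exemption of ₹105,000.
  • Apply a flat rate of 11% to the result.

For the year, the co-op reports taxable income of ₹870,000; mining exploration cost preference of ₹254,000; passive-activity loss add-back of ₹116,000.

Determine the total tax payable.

Tentative minimum tax:
  Adjusted income: ₹870,000 + ₹254,000 + ₹116,000 = ₹1,240,000
  Less exemption ₹105,000 → base ₹1,135,000
  ₹1,135,000 × 11% = ₹124,850

Regular income tax:
  ₹696,000 × 13% = ₹90,480
  ₹174,000 × 24% = ₹41,760
  → ₹132,240

₹132,240 > ₹124,850, so the regular income tax governs.

₹132,240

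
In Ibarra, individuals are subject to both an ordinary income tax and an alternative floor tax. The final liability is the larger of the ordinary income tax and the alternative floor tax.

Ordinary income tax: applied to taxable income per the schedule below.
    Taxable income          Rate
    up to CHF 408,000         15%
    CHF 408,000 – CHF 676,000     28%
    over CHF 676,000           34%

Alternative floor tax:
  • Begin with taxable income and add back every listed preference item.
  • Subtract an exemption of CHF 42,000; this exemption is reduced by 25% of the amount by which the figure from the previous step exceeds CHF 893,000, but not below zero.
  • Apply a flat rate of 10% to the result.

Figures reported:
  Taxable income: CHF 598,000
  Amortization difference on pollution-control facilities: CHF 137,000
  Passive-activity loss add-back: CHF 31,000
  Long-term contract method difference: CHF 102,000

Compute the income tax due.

CHF 114,400

Alternative floor tax:
  Adjusted income: CHF 598,000 + CHF 137,000 + CHF 31,000 + CHF 102,000 = CHF 868,000
  Exemption: CHF 868,000 ≤ CHF 893,000, so full CHF 42,000 applies
  Base: CHF 868,000 − CHF 42,000 = CHF 826,000
  CHF 826,000 × 10% = CHF 82,600

Ordinary income tax:
  CHF 408,000 × 15% = CHF 61,200
  CHF 190,000 × 28% = CHF 53,200
  → CHF 114,400

CHF 114,400 > CHF 82,600, so the ordinary income tax governs.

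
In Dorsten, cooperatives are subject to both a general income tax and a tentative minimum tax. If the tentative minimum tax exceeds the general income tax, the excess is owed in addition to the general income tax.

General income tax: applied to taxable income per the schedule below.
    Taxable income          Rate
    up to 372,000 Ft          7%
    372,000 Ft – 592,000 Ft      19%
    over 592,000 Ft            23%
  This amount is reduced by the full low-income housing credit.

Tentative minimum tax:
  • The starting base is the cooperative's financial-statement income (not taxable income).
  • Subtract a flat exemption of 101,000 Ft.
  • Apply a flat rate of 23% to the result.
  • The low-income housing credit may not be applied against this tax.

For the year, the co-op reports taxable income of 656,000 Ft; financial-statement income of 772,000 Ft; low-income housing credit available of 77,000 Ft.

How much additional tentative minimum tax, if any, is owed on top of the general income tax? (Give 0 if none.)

General income tax:
  372,000 Ft × 7% = 26,040 Ft
  220,000 Ft × 19% = 41,800 Ft
  64,000 Ft × 23% = 14,720 Ft
  → 82,560 Ft
  Less low-income housing credit 77,000 Ft → 5,560 Ft

Tentative minimum tax:
  Base (financial-statement income): 772,000 Ft
  Less exemption 101,000 Ft → base 671,000 Ft
  671,000 Ft × 23% = 154,330 Ft

Excess of tentative minimum tax over general income tax: 154,330 Ft − 5,560 Ft = 148,770 Ft.

148,770 Ft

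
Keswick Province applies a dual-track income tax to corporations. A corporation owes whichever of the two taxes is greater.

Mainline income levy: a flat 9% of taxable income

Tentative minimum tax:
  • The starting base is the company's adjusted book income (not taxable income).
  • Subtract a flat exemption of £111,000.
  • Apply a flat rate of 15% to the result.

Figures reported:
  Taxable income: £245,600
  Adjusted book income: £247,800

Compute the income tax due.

£22,104

Mainline income levy:
  £245,600 × 9% = £22,104

Tentative minimum tax:
  Base (adjusted book income): £247,800
  Less exemption £111,000 → base £136,800
  £136,800 × 15% = £20,520

£22,104 > £20,520, so the mainline income levy governs.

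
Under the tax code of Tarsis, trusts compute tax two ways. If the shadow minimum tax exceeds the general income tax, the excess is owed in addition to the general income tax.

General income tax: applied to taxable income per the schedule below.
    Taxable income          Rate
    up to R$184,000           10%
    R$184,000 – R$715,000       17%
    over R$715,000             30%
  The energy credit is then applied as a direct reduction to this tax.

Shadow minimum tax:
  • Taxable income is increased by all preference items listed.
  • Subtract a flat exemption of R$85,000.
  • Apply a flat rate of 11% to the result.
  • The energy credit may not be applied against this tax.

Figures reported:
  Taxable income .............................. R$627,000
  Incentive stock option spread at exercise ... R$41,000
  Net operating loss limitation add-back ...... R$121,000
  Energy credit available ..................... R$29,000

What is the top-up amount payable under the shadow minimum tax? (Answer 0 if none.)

R$12,730

Shadow minimum tax:
  Adjusted income: R$627,000 + R$41,000 + R$121,000 = R$789,000
  Less exemption R$85,000 → base R$704,000
  R$704,000 × 11% = R$77,440

General income tax:
  R$184,000 × 10% = R$18,400
  R$443,000 × 17% = R$75,310
  → R$93,710
  Less energy credit R$29,000 → R$64,710

Excess of shadow minimum tax over general income tax: R$77,440 − R$64,710 = R$12,730.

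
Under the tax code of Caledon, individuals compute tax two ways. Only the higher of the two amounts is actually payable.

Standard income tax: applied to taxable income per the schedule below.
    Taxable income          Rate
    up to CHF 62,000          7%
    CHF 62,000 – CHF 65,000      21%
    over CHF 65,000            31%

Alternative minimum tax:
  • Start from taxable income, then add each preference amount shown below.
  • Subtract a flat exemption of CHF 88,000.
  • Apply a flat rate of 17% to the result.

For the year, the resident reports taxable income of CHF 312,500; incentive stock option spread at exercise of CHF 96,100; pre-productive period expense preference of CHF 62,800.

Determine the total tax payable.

Alternative minimum tax:
  Adjusted income: CHF 312,500 + CHF 96,100 + CHF 62,800 = CHF 471,400
  Less exemption CHF 88,000 → base CHF 383,400
  CHF 383,400 × 17% = CHF 65,178

Standard income tax:
  CHF 62,000 × 7% = CHF 4,340
  CHF 3,000 × 21% = CHF 630
  CHF 247,500 × 31% = CHF 76,725
  → CHF 81,695

CHF 81,695 > CHF 65,178, so the standard income tax governs.

CHF 81,695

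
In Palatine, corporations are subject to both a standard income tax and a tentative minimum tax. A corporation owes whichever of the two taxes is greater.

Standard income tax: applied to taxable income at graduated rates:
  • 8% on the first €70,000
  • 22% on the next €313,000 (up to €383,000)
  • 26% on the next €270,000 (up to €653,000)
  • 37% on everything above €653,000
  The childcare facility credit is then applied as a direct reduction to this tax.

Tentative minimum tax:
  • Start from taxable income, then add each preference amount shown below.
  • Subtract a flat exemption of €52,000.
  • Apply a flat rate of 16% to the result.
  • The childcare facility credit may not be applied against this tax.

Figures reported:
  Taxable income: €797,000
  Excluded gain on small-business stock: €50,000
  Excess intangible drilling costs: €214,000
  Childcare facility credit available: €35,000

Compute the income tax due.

Standard income tax:
  €70,000 × 8% = €5,600
  €313,000 × 22% = €68,860
  €270,000 × 26% = €70,200
  €144,000 × 37% = €53,280
  → €197,940
  Less childcare facility credit €35,000 → €162,940

Tentative minimum tax:
  Adjusted income: €797,000 + €50,000 + €214,000 = €1,061,000
  Less exemption €52,000 → base €1,009,000
  €1,009,000 × 16% = €161,440

€162,940 > €161,440, so the standard income tax governs.

€162,940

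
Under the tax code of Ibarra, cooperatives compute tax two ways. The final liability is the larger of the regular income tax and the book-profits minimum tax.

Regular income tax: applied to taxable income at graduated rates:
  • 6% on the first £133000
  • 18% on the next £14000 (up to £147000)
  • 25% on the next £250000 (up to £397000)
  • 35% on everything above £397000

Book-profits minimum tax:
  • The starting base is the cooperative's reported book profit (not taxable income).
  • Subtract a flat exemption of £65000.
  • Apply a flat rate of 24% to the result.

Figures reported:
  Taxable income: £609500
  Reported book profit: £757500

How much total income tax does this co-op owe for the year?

Regular income tax:
  £133000 × 6% = £7980
  £14000 × 18% = £2520
  £250000 × 25% = £62500
  £212500 × 35% = £74375
  → £147375

Book-profits minimum tax:
  Base (reported book profit): £757500
  Less exemption £65000 → base £692500
  £692500 × 24% = £166200

£166200 > £147375, so the book-profits minimum tax is the binding amount.

£166200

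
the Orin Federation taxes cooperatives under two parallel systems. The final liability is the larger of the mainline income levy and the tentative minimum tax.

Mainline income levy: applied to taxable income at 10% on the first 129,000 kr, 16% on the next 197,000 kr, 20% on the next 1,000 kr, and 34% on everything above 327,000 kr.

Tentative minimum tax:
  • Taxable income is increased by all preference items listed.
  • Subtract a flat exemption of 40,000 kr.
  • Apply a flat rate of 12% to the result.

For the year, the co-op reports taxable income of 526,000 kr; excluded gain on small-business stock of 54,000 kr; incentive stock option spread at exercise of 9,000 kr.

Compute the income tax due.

Mainline income levy:
  129,000 kr × 10% = 12,900 kr
  197,000 kr × 16% = 31,520 kr
  1,000 kr × 20% = 200 kr
  199,000 kr × 34% = 67,660 kr
  → 112,280 kr

Tentative minimum tax:
  Adjusted income: 526,000 kr + 54,000 kr + 9,000 kr = 589,000 kr
  Less exemption 40,000 kr → base 549,000 kr
  549,000 kr × 12% = 65,880 kr

112,280 kr > 65,880 kr, so the mainline income levy governs.

112,280 kr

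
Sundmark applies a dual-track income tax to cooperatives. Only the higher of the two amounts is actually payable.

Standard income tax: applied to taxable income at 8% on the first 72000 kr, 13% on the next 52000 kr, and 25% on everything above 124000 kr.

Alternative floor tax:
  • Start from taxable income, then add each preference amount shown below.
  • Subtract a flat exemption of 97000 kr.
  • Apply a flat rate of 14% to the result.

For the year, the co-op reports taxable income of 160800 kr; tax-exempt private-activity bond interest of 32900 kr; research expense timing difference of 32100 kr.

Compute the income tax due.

Alternative floor tax:
  Adjusted income: 160800 kr + 32900 kr + 32100 kr = 225800 kr
  Less exemption 97000 kr → base 128800 kr
  128800 kr × 14% = 18032 kr

Standard income tax:
  72000 kr × 8% = 5760 kr
  52000 kr × 13% = 6760 kr
  36800 kr × 25% = 9200 kr
  → 21720 kr

21720 kr > 18032 kr, so the standard income tax governs.

21720 kr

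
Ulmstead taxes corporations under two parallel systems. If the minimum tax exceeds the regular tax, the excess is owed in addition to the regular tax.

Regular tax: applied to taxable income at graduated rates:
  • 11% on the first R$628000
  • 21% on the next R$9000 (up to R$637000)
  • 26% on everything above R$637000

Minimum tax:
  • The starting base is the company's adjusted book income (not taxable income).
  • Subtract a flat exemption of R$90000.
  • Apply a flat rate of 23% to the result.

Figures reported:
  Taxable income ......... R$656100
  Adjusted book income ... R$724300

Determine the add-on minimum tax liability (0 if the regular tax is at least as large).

R$69953

Minimum tax:
  Base (adjusted book income): R$724300
  Less exemption R$90000 → base R$634300
  R$634300 × 23% = R$145889

Regular tax:
  R$628000 × 11% = R$69080
  R$9000 × 21% = R$1890
  R$19100 × 26% = R$4966
  → R$75936

Excess of minimum tax over regular tax: R$145889 − R$75936 = R$69953.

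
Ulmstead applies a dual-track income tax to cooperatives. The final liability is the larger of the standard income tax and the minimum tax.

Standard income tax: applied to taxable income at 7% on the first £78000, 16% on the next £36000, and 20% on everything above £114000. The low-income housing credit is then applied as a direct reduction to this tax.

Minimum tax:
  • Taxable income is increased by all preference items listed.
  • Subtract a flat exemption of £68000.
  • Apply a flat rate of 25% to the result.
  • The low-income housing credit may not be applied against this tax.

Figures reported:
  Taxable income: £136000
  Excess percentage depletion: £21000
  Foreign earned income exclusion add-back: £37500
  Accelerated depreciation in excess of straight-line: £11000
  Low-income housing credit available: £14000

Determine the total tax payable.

Standard income tax:
  £78000 × 7% = £5460
  £36000 × 16% = £5760
  £22000 × 20% = £4400
  → £15620
  Less low-income housing credit £14000 → £1620

Minimum tax:
  Adjusted income: £136000 + £21000 + £37500 + £11000 = £205500
  Less exemption £68000 → base £137500
  £137500 × 25% = £34375

£34375 > £1620, so the minimum tax is the binding amount.

£34375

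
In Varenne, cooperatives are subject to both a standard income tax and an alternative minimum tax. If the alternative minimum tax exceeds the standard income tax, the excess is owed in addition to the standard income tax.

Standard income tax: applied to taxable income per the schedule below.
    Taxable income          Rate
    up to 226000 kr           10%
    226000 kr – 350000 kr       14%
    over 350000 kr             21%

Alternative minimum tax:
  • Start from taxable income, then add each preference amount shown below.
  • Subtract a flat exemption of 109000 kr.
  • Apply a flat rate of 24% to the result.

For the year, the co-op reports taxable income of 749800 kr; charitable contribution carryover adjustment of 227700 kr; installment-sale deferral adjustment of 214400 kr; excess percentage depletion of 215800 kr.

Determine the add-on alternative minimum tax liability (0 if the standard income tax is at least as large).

187770 kr

Alternative minimum tax:
  Adjusted income: 749800 kr + 227700 kr + 214400 kr + 215800 kr = 1407700 kr
  Less exemption 109000 kr → base 1298700 kr
  1298700 kr × 24% = 311688 kr

Standard income tax:
  226000 kr × 10% = 22600 kr
  124000 kr × 14% = 17360 kr
  399800 kr × 21% = 83958 kr
  → 123918 kr

Excess of alternative minimum tax over standard income tax: 311688 kr − 123918 kr = 187770 kr.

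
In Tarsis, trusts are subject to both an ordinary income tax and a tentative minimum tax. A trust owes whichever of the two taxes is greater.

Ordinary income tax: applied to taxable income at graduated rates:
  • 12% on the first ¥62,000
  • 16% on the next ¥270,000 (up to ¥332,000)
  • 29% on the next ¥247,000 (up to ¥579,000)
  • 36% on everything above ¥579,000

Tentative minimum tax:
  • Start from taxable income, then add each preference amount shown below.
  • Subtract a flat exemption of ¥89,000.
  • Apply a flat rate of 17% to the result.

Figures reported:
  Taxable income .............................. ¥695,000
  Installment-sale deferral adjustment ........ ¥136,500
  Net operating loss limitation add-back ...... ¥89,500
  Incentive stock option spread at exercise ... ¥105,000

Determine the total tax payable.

¥164,030

Ordinary income tax:
  ¥62,000 × 12% = ¥7,440
  ¥270,000 × 16% = ¥43,200
  ¥247,000 × 29% = ¥71,630
  ¥116,000 × 36% = ¥41,760
  → ¥164,030

Tentative minimum tax:
  Adjusted income: ¥695,000 + ¥136,500 + ¥89,500 + ¥105,000 = ¥1,026,000
  Less exemption ¥89,000 → base ¥937,000
  ¥937,000 × 17% = ¥159,290

¥164,030 > ¥159,290, so the ordinary income tax governs.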